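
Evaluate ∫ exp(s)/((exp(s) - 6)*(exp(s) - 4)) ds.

log(exp(s) - 6)/2 - log(exp(s) - 4)/2 + C

Let u = e^s, du = e^s ds.
The integral becomes ∫ du/((u-4)(u-6)); decompose into partial fractions.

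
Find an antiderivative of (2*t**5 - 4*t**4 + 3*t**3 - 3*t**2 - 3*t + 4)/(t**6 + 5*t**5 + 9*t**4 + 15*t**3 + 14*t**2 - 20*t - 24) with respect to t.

Factor the denominator: (t - 1)*(t + 1)*(t + 2)*(t + 3)*(t**2 + 4).
Partial-fraction decomposition: -(137*t + 122)/(260*(t**2 + 4)) + 905/(104*(t + 3)) - 77/(12*(t + 2)) + 1/(4*(t + 1)) - 1/(120*(t - 1)).
Integrate each term; A/(t−a) gives A·log|t−a|; the (Bt+D)/(t²+p²) term gives a log and an atan.

-log(t - 1)/120 + log(t + 1)/4 - 77*log(t + 2)/12 + 905*log(t + 3)/104 - 137*log(t**2 + 4)/520 - 61*atan(t/2)/260 + C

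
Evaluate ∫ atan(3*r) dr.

r*atan(3*r) - log(9*r**2 + 1)/6 + C

Use integration by parts with u = arctan(3*r), dv = dr.
Then du = 3/(9*r**2 + 1) dr.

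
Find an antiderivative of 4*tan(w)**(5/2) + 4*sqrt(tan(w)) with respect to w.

8*tan(w)**(3/2)/3 + C

Let u = tan(w), so du = (tan(w)**2 + 1) dw.
Rewriting, the integral becomes 4·∫ √u du = 4·(2/3)u^(3/2).
Substituting back, u = tan(w).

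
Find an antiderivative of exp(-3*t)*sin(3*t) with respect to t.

-exp(-3*t)*sin(3*t)/6 - exp(-3*t)*cos(3*t)/6 + C

Let I denote the integral. Integrate by parts with u = sin(3*t), dv = exp(-3*t) dt, so v = -exp(-3*t)/3: I = -exp(-3*t)*sin(3*t)/3 + ∫ exp(-3*t)*cos(3*t) dt.
Apply parts again with u = cos(3*t), dv = exp(-3*t) dt: ∫ exp(-3*t)*cos(3*t) dt = -exp(-3*t)*cos(3*t)/3 − I. Substituting back brings back I: I = -exp(-3*t)*sin(3*t)/3 - exp(-3*t)*cos(3*t)/3 − I.
Solving for I: (1 + 1)·I equals the remaining terms, so I = (1/2)·(-exp(-3*t)*sin(3*t)/3 - exp(-3*t)*cos(3*t)/3).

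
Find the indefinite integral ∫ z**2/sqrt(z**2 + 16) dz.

z*sqrt(z**2 + 16)/2 - 8*log(z + sqrt(z**2 + 16)) + C

Substitute z = 4·tan(θ), so dz = 4·sec(θ)^2 dθ and the radical becomes sqrt(z**2 + 16) = 4·sec(θ) by the Pythagorean identity.
Integrate the resulting trig expression in θ, then back-substitute tan(θ) = z/4, sec(θ) = sqrt(z**2 + 16)/4 (absorbing any constant into C).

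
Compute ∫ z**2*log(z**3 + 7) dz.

Let u = z**3 + 7, so du = (3*z**2) dz.
The integral becomes (1/3)·∫ log(u) du; integrate by parts with u′=log(u), dv′=du.

z**3*log(z**3 + 7)/3 - z**3/3 + 7*log(z**3 + 7)/3 + C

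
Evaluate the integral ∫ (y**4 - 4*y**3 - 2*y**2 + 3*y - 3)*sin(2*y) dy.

-y**4*cos(2*y)/2 + y**3*sin(2*y) + 2*y**3*cos(2*y) - 3*y**2*sin(2*y) + 5*y**2*cos(2*y)/2 - 5*y*sin(2*y)/2 - 9*y*cos(2*y)/2 + 9*sin(2*y)/4 + cos(2*y)/4 + C

Use integration by parts with u = y**4 - 4*y**3 - 2*y**2 + 3*y - 3, dv = sin(2*y) dy, so v = -cos(2*y)/2.
Apply parts 4 times (tabular method): alternate signs, differentiate u down to 0, integrate dv up.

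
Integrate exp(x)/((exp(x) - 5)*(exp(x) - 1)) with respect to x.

log(exp(x) - 5)/4 - log(exp(x) - 1)/4 + C

Let u = e^x, du = e^x dx.
The integral becomes ∫ du/((u-5)(u-1)); decompose into partial fractions.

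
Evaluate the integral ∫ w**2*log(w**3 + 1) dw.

w**3*log(w**3 + 1)/3 - w**3/3 + log(w**3 + 1)/3 + C

Let u = w**3 + 1, so du = (3*w**2) dw.
The integral becomes (1/3)·∫ log(u) du; integrate by parts with u′=log(u), dv′=du.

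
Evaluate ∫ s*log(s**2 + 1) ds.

s**2*log(s**2 + 1)/2 - s**2/2 + log(s**2 + 1)/2 + C

Let u = s**2 + 1, so du = (2*s) ds.
The integral becomes (1/2)·∫ log(u) du; integrate by parts with u′=log(u), dv′=du.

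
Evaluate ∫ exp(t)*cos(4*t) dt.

Let I denote the integral. Integrate by parts with u = cos(4*t), dv = exp(t) dt, so v = exp(t): I = exp(t)*cos(4*t) + 4·∫ exp(t)*sin(4*t) dt.
Apply parts again with u = sin(4*t), dv = exp(t) dt: ∫ exp(t)*sin(4*t) dt = exp(t)*sin(4*t) − 4·I. Substituting back brings back I: I = 4*exp(t)*sin(4*t) + exp(t)*cos(4*t) − 16·I.
Solving for I: (1 + 16)·I equals the remaining terms, so I = (1/17)·(4*exp(t)*sin(4*t) + exp(t)*cos(4*t)).

4*exp(t)*sin(4*t)/17 + exp(t)*cos(4*t)/17 + C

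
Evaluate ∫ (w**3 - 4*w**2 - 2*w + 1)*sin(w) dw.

Use integration by parts with u = w**3 - 4*w**2 - 2*w + 1, dv = sin(w) dw, so v = -cos(w).
Apply parts 3 times (tabular method): alternate signs, differentiate u down to 0, integrate dv up.

-w**3*cos(w) + 3*w**2*sin(w) + 4*w**2*cos(w) - 8*w*sin(w) + 8*w*cos(w) - 8*sin(w) - 9*cos(w) + C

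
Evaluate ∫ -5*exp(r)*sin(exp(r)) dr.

Let u = exp(r), so du = (exp(r)) dr.
Rewriting, the integral becomes -5·∫ sin(u) du = -5·-cos(u).
Substituting back, u = exp(r).

5*cos(exp(r)) + C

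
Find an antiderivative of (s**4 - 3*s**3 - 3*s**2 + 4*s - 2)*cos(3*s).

Use integration by parts with u = s**4 - 3*s**3 - 3*s**2 + 4*s - 2, dv = cos(3*s) ds, so v = sin(3*s)/3.
Apply parts 4 times (tabular method): alternate signs, differentiate u down to 0, integrate dv up.

s**4*sin(3*s)/3 - s**3*sin(3*s) + 4*s**3*cos(3*s)/9 - 13*s**2*sin(3*s)/9 - s**2*cos(3*s) + 2*s*sin(3*s) - 26*s*cos(3*s)/27 - 28*sin(3*s)/81 + 2*cos(3*s)/3 + C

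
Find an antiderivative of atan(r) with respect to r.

Use integration by parts with u = arctan(r), dv = dr.
Then du = 1/(r**2 + 1) dr.

r*atan(r) - log(r**2 + 1)/2 + C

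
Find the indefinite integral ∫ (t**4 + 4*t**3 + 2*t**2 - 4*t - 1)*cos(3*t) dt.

t**4*sin(3*t)/3 + 4*t**3*sin(3*t)/3 + 4*t**3*cos(3*t)/9 + 2*t**2*sin(3*t)/9 + 4*t**2*cos(3*t)/3 - 20*t*sin(3*t)/9 + 4*t*cos(3*t)/27 - 31*sin(3*t)/81 - 20*cos(3*t)/27 + C

Use integration by parts with u = t**4 + 4*t**3 + 2*t**2 - 4*t - 1, dv = cos(3*t) dt, so v = sin(3*t)/3.
Apply parts 4 times (tabular method): alternate signs, differentiate u down to 0, integrate dv up.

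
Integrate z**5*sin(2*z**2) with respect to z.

Let u = z², du = 2z dz; rewrite as (1/2)∫ u^2·sin(2u) du.
Now integrate by parts 2 times.

-z**4*cos(2*z**2)/4 + z**2*sin(2*z**2)/4 + cos(2*z**2)/8 + C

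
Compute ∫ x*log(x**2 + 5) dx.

x**2*log(x**2 + 5)/2 - x**2/2 + 5*log(x**2 + 5)/2 + C

Let u = x**2 + 5, so du = (2*x) dx.
The integral becomes (1/2)·∫ log(u) du; integrate by parts with u′=log(u), dv′=du.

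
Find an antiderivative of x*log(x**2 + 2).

Let u = x**2 + 2, so du = (2*x) dx.
The integral becomes (1/2)·∫ log(u) du; integrate by parts with u′=log(u), dv′=du.

x**2*log(x**2 + 2)/2 - x**2/2 + log(x**2 + 2) + C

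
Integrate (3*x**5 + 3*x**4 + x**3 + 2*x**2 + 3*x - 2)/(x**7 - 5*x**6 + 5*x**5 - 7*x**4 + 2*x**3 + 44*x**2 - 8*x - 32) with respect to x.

Factor the denominator: (x - 4)*(x - 2)*(x - 1)*(x + 1)**2*(x**2 + 4).
Partial-fraction decomposition: -(87*x + 43)/(250*(x**2 + 4)) + 11/(2250*(x + 1)) + 2/(75*(x + 1)**2) + 1/(6*(x - 1)) - 41/(36*(x - 2)) + 1973/(1500*(x - 4)).
Integrate each term; A/(x−a) gives A·log|x−a|; the (Bx+D)/(x²+p²) term gives a log and an atan.

1973*log(x - 4)/1500 - 41*log(x - 2)/36 + log(x - 1)/6 + 11*log(x + 1)/2250 - 87*log(x**2 + 4)/500 - 43*atan(x/2)/500 - 2/(75*x + 75) + C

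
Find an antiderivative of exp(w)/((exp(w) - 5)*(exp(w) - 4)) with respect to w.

Let u = e^w, du = e^w dw.
The integral becomes ∫ du/((u-4)(u-5)); decompose into partial fractions.

log(exp(w) - 5) - log(exp(w) - 4) + C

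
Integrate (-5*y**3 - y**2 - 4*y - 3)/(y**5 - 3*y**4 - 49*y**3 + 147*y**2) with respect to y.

Factor the denominator: y**2*(y - 7)*(y - 3)*(y + 7).
Partial-fraction decomposition: 1691/(6860*(y + 7)) + 53/(120*(y - 3)) - 1795/(2744*(y - 7)) - 5/(147*y) - 1/(49*y**2).
Integrate each term; A/(y−a) gives A·log|y−a|; A/(y−a)² gives −A/(y−a).

-5*log(y)/147 - 1795*log(y - 7)/2744 + 53*log(y - 3)/120 + 1691*log(y + 7)/6860 + 1/(49*y) + C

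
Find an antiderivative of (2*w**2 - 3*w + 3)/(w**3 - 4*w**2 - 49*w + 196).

Factor the denominator: (w - 7)*(w - 4)*(w + 7).
Partial-fraction decomposition: 61/(77*(w + 7)) - 23/(33*(w - 4)) + 40/(21*(w - 7)).
Integrate each term: A/(w−a) contributes A·log|w−a|.

40*log(w - 7)/21 - 23*log(w - 4)/33 + 61*log(w + 7)/77 + C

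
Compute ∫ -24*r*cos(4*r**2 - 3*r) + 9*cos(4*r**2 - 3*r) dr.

-3*sin(4*r**2 - 3*r) + C

Let u = 4*r**2 - 3*r, so du = (8*r - 3) dr.
Rewriting, the integral becomes -3·∫ cos(u) du = -3·sin(u).
Substituting back, u = 4*r**2 - 3*r.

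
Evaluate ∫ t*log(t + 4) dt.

Use integration by parts with u = log(t + 4), dv = t dt.
Then du = 1/(t + 4) dt and v = t**2/2.

t**2*log(t + 4)/2 - t**2/4 + 2*t - 8*log(t + 4) + C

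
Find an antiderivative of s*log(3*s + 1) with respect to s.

Use integration by parts with u = log(3*s + 1), dv = s ds.
Then du = 3/(3*s + 1) ds and v = s**2/2.

s**2*log(3*s + 1)/2 - s**2/4 + s/6 - log(3*s + 1)/18 + C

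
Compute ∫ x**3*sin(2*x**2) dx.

-x**2*cos(2*x**2)/4 + sin(2*x**2)/8 + C

Let u = x², du = 2x dx; rewrite as (1/2)∫ u^1·sin(2u) du.
Now integrate by parts 1 time.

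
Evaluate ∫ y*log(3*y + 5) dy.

y**2*log(3*y + 5)/2 - y**2/4 + 5*y/6 - 25*log(3*y + 5)/18 + C

Use integration by parts with u = log(3*y + 5), dv = y dy.
Then du = 3/(3*y + 5) dy and v = y**2/2.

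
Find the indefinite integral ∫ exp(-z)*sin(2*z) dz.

-exp(-z)*sin(2*z)/5 - 2*exp(-z)*cos(2*z)/5 + C

Let I denote the integral. Integrate by parts with u = sin(2*z), dv = exp(-z) dz, so v = -exp(-z): I = -exp(-z)*sin(2*z) + 2·∫ exp(-z)*cos(2*z) dz.
Apply parts again with u = cos(2*z), dv = exp(-z) dz: ∫ exp(-z)*cos(2*z) dz = -exp(-z)*cos(2*z) − 2·I. Substituting back brings back I: I = -exp(-z)*sin(2*z) - 2*exp(-z)*cos(2*z) − 4·I.
Solving for I: (1 + 4)·I equals the remaining terms, so I = (1/5)·(-exp(-z)*sin(2*z) - 2*exp(-z)*cos(2*z)).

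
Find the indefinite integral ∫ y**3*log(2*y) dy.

y**4*(log(y) + log(2))/4 - y**4/16 + C

Use integration by parts with u = log(2*y), dv = y**3 dy.
Then du = 1/y dy and v = y**4/4.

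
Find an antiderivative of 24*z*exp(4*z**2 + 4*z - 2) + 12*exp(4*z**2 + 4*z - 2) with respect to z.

Let u = 4*z**2 + 4*z - 2, so du = (8*z + 4) dz.
Rewriting, the integral becomes 3·∫ e^u du = 3·e^u.
Substituting back, u = 4*z**2 + 4*z - 2.

3*exp(4*z**2 + 4*z - 2) + C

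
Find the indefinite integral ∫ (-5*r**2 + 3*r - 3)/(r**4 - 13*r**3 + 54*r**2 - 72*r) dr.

Factor the denominator: r*(r - 6)*(r - 4)*(r - 3).
Partial-fraction decomposition: -13/(3*(r - 3)) + 71/(8*(r - 4)) - 55/(12*(r - 6)) + 1/(24*r).
Integrate each term: A/(r−a) contributes A·log|r−a|.

log(r)/24 - 55*log(r - 6)/12 + 71*log(r - 4)/8 - 13*log(r - 3)/3 + C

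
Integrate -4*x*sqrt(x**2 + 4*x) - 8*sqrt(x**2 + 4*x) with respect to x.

Let u = x**2 + 4*x, so du = (2*x + 4) dx.
Rewriting, the integral becomes -2·∫ √u du = -2·(2/3)u^(3/2).
Substituting back, u = x**2 + 4*x.

-4*(x**2 + 4*x)**(3/2)/3 + C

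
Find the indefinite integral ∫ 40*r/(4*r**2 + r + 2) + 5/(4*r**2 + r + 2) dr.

Let u = 4*r**2 + r + 2, so du = (8*r + 1) dr.
Rewriting, the integral becomes 5·∫ 1/u du = 5·log(u).
Substituting back, u = 4*r**2 + r + 2.

5*log(4*r**2 + r + 2) + C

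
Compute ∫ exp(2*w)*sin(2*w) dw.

Let I denote the integral. Integrate by parts with u = sin(2*w), dv = exp(2*w) dw, so v = exp(2*w)/2: I = exp(2*w)*sin(2*w)/2 − ∫ exp(2*w)*cos(2*w) dw.
Apply parts again with u = cos(2*w), dv = exp(2*w) dw: ∫ exp(2*w)*cos(2*w) dw = exp(2*w)*cos(2*w)/2 + I. Substituting back brings back I: I = exp(2*w)*sin(2*w)/2 - exp(2*w)*cos(2*w)/2 − I.
Solving for I: (1 + 1)·I equals the remaining terms, so I = (1/2)·(exp(2*w)*sin(2*w)/2 - exp(2*w)*cos(2*w)/2).

exp(2*w)*sin(2*w)/4 - exp(2*w)*cos(2*w)/4 + C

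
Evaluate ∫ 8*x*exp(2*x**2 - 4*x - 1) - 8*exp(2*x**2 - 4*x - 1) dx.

2*exp(2*x**2 - 4*x - 1) + C

Let u = 2*x**2 - 4*x - 1, so du = (4*x - 4) dx.
Rewriting, the integral becomes 2·∫ e^u du = 2·e^u.
Substituting back, u = 2*x**2 - 4*x - 1.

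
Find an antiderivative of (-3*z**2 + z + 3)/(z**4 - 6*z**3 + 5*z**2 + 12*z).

log(z)/4 - 41*log(z - 4)/20 + 7*log(z - 3)/4 + log(z + 1)/20 + C

Factor the denominator: z*(z - 4)*(z - 3)*(z + 1).
Partial-fraction decomposition: 1/(20*(z + 1)) + 7/(4*(z - 3)) - 41/(20*(z - 4)) + 1/(4*z).
Integrate each term: A/(z−a) contributes A·log|z−a|.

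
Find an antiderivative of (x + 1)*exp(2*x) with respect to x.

(2*x + 1)*exp(2*x)/4 + C

Use integration by parts with u = x + 1, dv = exp(2*x) dx, so v = exp(2*x)/2.
Apply parts 1 times (tabular method): alternate signs, differentiate u down to 0, integrate dv up.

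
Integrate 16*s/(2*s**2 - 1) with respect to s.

Let u = 2*s**2 - 1, so du = (4*s) ds.
Rewriting, the integral becomes 4·∫ 1/u du = 4·log(u).
Substituting back, u = 2*s**2 - 1.

4*log(2*s**2 - 1) + C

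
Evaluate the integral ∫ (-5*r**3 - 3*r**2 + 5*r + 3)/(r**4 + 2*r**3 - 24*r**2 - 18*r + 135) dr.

-53*log(r - 3)/24 + 4*log(r + 3)/3 - 33*log(r + 5)/8 + 3/(r - 3) + C

Factor the denominator: (r - 3)**2*(r + 3)*(r + 5).
Partial-fraction decomposition: -33/(8*(r + 5)) + 4/(3*(r + 3)) - 53/(24*(r - 3)) - 3/(r - 3)**2.
Integrate each term; A/(r−a) gives A·log|r−a|; A/(r−a)² gives −A/(r−a).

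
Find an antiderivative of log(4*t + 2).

Use integration by parts with u = log(4*t + 2), dv = dt.
Then du = 4/(4*t + 2) dt and v = t.

t*log(4*t + 2) - t + log(2*t + 1)/2 + C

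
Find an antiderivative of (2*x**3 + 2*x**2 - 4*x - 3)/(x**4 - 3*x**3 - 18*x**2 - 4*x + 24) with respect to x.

477*log(x - 6)/320 + log(x - 1)/15 + 85*log(x + 2)/192 + 1/(8*x + 16) + C

Factor the denominator: (x - 6)*(x - 1)*(x + 2)**2.
Partial-fraction decomposition: 85/(192*(x + 2)) - 1/(8*(x + 2)**2) + 1/(15*(x - 1)) + 477/(320*(x - 6)).
Integrate each term; A/(x−a) gives A·log|x−a|; A/(x−a)² gives −A/(x−a).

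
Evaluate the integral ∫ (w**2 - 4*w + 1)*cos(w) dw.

Use integration by parts with u = w**2 - 4*w + 1, dv = cos(w) dw, so v = sin(w).
Apply parts 2 times (tabular method): alternate signs, differentiate u down to 0, integrate dv up.

w**2*sin(w) - 4*w*sin(w) + 2*w*cos(w) - sin(w) - 4*cos(w) + C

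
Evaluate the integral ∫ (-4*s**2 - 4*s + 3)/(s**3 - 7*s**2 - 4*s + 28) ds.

Factor the denominator: (s - 7)*(s - 2)*(s + 2).
Partial-fraction decomposition: -5/(36*(s + 2)) + 21/(20*(s - 2)) - 221/(45*(s - 7)).
Integrate each term: A/(s−a) contributes A·log|s−a|.

-221*log(s - 7)/45 + 21*log(s - 2)/20 - 5*log(s + 2)/36 + C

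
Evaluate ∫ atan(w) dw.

w*atan(w) - log(w**2 + 1)/2 + C

Use integration by parts with u = arctan(w), dv = dw.
Then du = 1/(w**2 + 1) dw.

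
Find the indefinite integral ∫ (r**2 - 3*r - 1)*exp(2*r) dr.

Use integration by parts with u = r**2 - 3*r - 1, dv = exp(2*r) dr, so v = exp(2*r)/2.
Apply parts 2 times (tabular method): alternate signs, differentiate u down to 0, integrate dv up.

(r**2 - 4*r + 1)*exp(2*r)/2 + C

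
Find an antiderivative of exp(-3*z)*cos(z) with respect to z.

Let I denote the integral. Integrate by parts with u = cos(z), dv = exp(-3*z) dz, so v = -exp(-3*z)/3: I = -exp(-3*z)*cos(z)/3 − (1/3)·∫ exp(-3*z)*sin(z) dz.
Apply parts again with u = sin(z), dv = exp(-3*z) dz: ∫ exp(-3*z)*sin(z) dz = -exp(-3*z)*sin(z)/3 + (1/3)·I. Substituting back brings back I: I = exp(-3*z)*sin(z)/9 - exp(-3*z)*cos(z)/3 − (1/9)·I.
Solving for I: (1 + 1/9)·I equals the remaining terms, so I = (9/10)·(exp(-3*z)*sin(z)/9 - exp(-3*z)*cos(z)/3).

exp(-3*z)*sin(z)/10 - 3*exp(-3*z)*cos(z)/10 + C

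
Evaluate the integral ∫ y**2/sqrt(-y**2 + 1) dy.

-y*sqrt(-y**2 + 1)/2 + asin(y)/2 + C

Substitute y = sin(θ), so dy = cos(θ) dθ and the radical becomes sqrt(-y**2 + 1) = cos(θ) by the Pythagorean identity.
Integrate the resulting trig expression in θ, then back-substitute θ = asin(y), sin(θ) = y, cos(θ) = sqrt(-y**2 + 1) (absorbing any constant into C).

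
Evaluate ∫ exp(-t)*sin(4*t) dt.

-exp(-t)*sin(4*t)/17 - 4*exp(-t)*cos(4*t)/17 + C

Let I denote the integral. Integrate by parts with u = sin(4*t), dv = exp(-t) dt, so v = -exp(-t): I = -exp(-t)*sin(4*t) + 4·∫ exp(-t)*cos(4*t) dt.
Apply parts again with u = cos(4*t), dv = exp(-t) dt: ∫ exp(-t)*cos(4*t) dt = -exp(-t)*cos(4*t) − 4·I. Substituting back brings back I: I = -exp(-t)*sin(4*t) - 4*exp(-t)*cos(4*t) − 16·I.
Solving for I: (1 + 16)·I equals the remaining terms, so I = (1/17)·(-exp(-t)*sin(4*t) - 4*exp(-t)*cos(4*t)).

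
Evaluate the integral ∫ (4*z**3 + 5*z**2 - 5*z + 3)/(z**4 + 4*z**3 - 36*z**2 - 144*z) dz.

Factor the denominator: z*(z - 6)*(z + 4)*(z + 6).
Partial-fraction decomposition: 217/(48*(z + 6)) - 153/(80*(z + 4)) + 113/(80*(z - 6)) - 1/(48*z).
Integrate each term: A/(z−a) contributes A·log|z−a|.

-log(z)/48 + 113*log(z - 6)/80 - 153*log(z + 4)/80 + 217*log(z + 6)/48 + C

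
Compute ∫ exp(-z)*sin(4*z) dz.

-exp(-z)*sin(4*z)/17 - 4*exp(-z)*cos(4*z)/17 + C

Let I denote the integral. Integrate by parts with u = sin(4*z), dv = exp(-z) dz, so v = -exp(-z): I = -exp(-z)*sin(4*z) + 4·∫ exp(-z)*cos(4*z) dz.
Apply parts again with u = cos(4*z), dv = exp(-z) dz: ∫ exp(-z)*cos(4*z) dz = -exp(-z)*cos(4*z) − 4·I. Substituting back brings back I: I = -exp(-z)*sin(4*z) - 4*exp(-z)*cos(4*z) − 16·I.
Solving for I: (1 + 16)·I equals the remaining terms, so I = (1/17)·(-exp(-z)*sin(4*z) - 4*exp(-z)*cos(4*z)).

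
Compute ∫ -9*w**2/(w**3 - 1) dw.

Let u = w**3 - 1, so du = (3*w**2) dw.
Rewriting, the integral becomes -3·∫ 1/u du = -3·log(u).
Substituting back, u = w**3 - 1.

-3*log(w**3 - 1) + C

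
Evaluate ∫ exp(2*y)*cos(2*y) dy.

exp(2*y)*sin(2*y)/4 + exp(2*y)*cos(2*y)/4 + C

Let I denote the integral. Integrate by parts with u = cos(2*y), dv = exp(2*y) dy, so v = exp(2*y)/2: I = exp(2*y)*cos(2*y)/2 + ∫ exp(2*y)*sin(2*y) dy.
Apply parts again with u = sin(2*y), dv = exp(2*y) dy: ∫ exp(2*y)*sin(2*y) dy = exp(2*y)*sin(2*y)/2 − I. Substituting back brings back I: I = exp(2*y)*sin(2*y)/2 + exp(2*y)*cos(2*y)/2 − I.
Solving for I: (1 + 1)·I equals the remaining terms, so I = (1/2)·(exp(2*y)*sin(2*y)/2 + exp(2*y)*cos(2*y)/2).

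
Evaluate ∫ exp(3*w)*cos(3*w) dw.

exp(3*w)*sin(3*w)/6 + exp(3*w)*cos(3*w)/6 + C

Let I denote the integral. Integrate by parts with u = cos(3*w), dv = exp(3*w) dw, so v = exp(3*w)/3: I = exp(3*w)*cos(3*w)/3 + ∫ exp(3*w)*sin(3*w) dw.
Apply parts again with u = sin(3*w), dv = exp(3*w) dw: ∫ exp(3*w)*sin(3*w) dw = exp(3*w)*sin(3*w)/3 − I. Substituting back brings back I: I = exp(3*w)*sin(3*w)/3 + exp(3*w)*cos(3*w)/3 − I.
Solving for I: (1 + 1)·I equals the remaining terms, so I = (1/2)·(exp(3*w)*sin(3*w)/3 + exp(3*w)*cos(3*w)/3).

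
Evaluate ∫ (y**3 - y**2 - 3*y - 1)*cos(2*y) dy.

y**3*sin(2*y)/2 - y**2*sin(2*y)/2 + 3*y**2*cos(2*y)/4 - 9*y*sin(2*y)/4 - y*cos(2*y)/2 - sin(2*y)/4 - 9*cos(2*y)/8 + C

Use integration by parts with u = y**3 - y**2 - 3*y - 1, dv = cos(2*y) dy, so v = sin(2*y)/2.
Apply parts 3 times (tabular method): alternate signs, differentiate u down to 0, integrate dv up.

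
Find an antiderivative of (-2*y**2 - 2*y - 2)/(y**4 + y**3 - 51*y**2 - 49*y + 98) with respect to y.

-19*log(y - 7)/126 + log(y - 1)/24 - 2*log(y + 2)/45 + 43*log(y + 7)/280 + C

Factor the denominator: (y - 7)*(y - 1)*(y + 2)*(y + 7).
Partial-fraction decomposition: 43/(280*(y + 7)) - 2/(45*(y + 2)) + 1/(24*(y - 1)) - 19/(126*(y - 7)).
Integrate each term: A/(y−a) contributes A·log|y−a|.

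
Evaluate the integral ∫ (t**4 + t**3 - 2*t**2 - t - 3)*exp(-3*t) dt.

Use integration by parts with u = t**4 + t**3 - 2*t**2 - t - 3, dv = exp(-3*t) dt, so v = -exp(-3*t)/3.
Apply parts 4 times (tabular method): alternate signs, differentiate u down to 0, integrate dv up.

(-27*t**4 - 63*t**3 - 9*t**2 + 21*t + 88)*exp(-3*t)/81 + C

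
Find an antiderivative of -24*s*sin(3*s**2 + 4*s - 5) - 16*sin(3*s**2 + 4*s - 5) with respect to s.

4*cos(3*s**2 + 4*s - 5) + C

Let u = 3*s**2 + 4*s - 5, so du = (6*s + 4) ds.
Rewriting, the integral becomes -4·∫ sin(u) du = -4·-cos(u).
Substituting back, u = 3*s**2 + 4*s - 5.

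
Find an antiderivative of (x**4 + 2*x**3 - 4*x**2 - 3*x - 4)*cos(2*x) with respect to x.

x**4*sin(2*x)/2 + x**3*sin(2*x) + x**3*cos(2*x) - 7*x**2*sin(2*x)/2 + 3*x**2*cos(2*x)/2 - 3*x*sin(2*x) - 7*x*cos(2*x)/2 - sin(2*x)/4 - 3*cos(2*x)/2 + C

Use integration by parts with u = x**4 + 2*x**3 - 4*x**2 - 3*x - 4, dv = cos(2*x) dx, so v = sin(2*x)/2.
Apply parts 4 times (tabular method): alternate signs, differentiate u down to 0, integrate dv up.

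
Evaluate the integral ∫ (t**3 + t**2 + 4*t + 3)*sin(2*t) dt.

-t**3*cos(2*t)/2 + 3*t**2*sin(2*t)/4 - t**2*cos(2*t)/2 + t*sin(2*t)/2 - 5*t*cos(2*t)/4 + 5*sin(2*t)/8 - 5*cos(2*t)/4 + C

Use integration by parts with u = t**3 + t**2 + 4*t + 3, dv = sin(2*t) dt, so v = -cos(2*t)/2.
Apply parts 3 times (tabular method): alternate signs, differentiate u down to 0, integrate dv up.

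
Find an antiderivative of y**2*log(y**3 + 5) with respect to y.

Let u = y**3 + 5, so du = (3*y**2) dy.
The integral becomes (1/3)·∫ log(u) du; integrate by parts with u′=log(u), dv′=du.

y**3*log(y**3 + 5)/3 - y**3/3 + 5*log(y**3 + 5)/3 + C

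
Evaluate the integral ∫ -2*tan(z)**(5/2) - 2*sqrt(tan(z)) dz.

-4*tan(z)**(3/2)/3 + C

Let u = tan(z), so du = (tan(z)**2 + 1) dz.
Rewriting, the integral becomes -2·∫ √u du = -2·(2/3)u^(3/2).
Substituting back, u = tan(z).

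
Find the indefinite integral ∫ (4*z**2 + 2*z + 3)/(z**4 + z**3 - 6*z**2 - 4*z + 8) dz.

Factor the denominator: (z - 2)*(z - 1)*(z + 2)**2.
Partial-fraction decomposition: -7/(16*(z + 2)) + 5/(4*(z + 2)**2) - 1/(z - 1) + 23/(16*(z - 2)).
Integrate each term; A/(z−a) gives A·log|z−a|; A/(z−a)² gives −A/(z−a).

23*log(z - 2)/16 - log(z - 1) - 7*log(z + 2)/16 - 5/(4*z + 8) + C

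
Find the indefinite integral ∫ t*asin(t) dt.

Use integration by parts with u = arcsin(t), dv = t dt.
Then du = 1/sqrt(-t**2 + 1) dt.

t**2*asin(t)/2 + t*sqrt(-t**2 + 1)/4 - asin(t)/4 + C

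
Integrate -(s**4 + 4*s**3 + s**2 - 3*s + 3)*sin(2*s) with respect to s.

s**4*cos(2*s)/2 - s**3*sin(2*s) + 2*s**3*cos(2*s) - 3*s**2*sin(2*s) - s**2*cos(2*s) + s*sin(2*s) - 9*s*cos(2*s)/2 + 9*sin(2*s)/4 + 2*cos(2*s) + C

Use integration by parts with u = s**4 + 4*s**3 + s**2 - 3*s + 3, dv = -sin(2*s) ds, so v = cos(2*s)/2.
Apply parts 4 times (tabular method): alternate signs, differentiate u down to 0, integrate dv up.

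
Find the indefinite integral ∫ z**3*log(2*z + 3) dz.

z**4*log(2*z + 3)/4 - z**4/16 + z**3/8 - 9*z**2/32 + 27*z/32 - 81*log(2*z + 3)/64 + C

Use integration by parts with u = log(2*z + 3), dv = z**3 dz.
Then du = 2/(2*z + 3) dz and v = z**4/4.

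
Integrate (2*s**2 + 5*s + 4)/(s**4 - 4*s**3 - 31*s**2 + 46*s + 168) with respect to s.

Factor the denominator: (s - 7)*(s - 3)*(s + 2)*(s + 4).
Partial-fraction decomposition: -8/(77*(s + 4)) + 1/(45*(s + 2)) - 37/(140*(s - 3)) + 137/(396*(s - 7)).
Integrate each term: A/(s−a) contributes A·log|s−a|.

137*log(s - 7)/396 - 37*log(s - 3)/140 + log(s + 2)/45 - 8*log(s + 4)/77 + C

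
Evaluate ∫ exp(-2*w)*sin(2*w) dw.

Let I denote the integral. Integrate by parts with u = sin(2*w), dv = exp(-2*w) dw, so v = -exp(-2*w)/2: I = -exp(-2*w)*sin(2*w)/2 + ∫ exp(-2*w)*cos(2*w) dw.
Apply parts again with u = cos(2*w), dv = exp(-2*w) dw: ∫ exp(-2*w)*cos(2*w) dw = -exp(-2*w)*cos(2*w)/2 − I. Substituting back brings back I: I = -exp(-2*w)*sin(2*w)/2 - exp(-2*w)*cos(2*w)/2 − I.
Solving for I: (1 + 1)·I equals the remaining terms, so I = (1/2)·(-exp(-2*w)*sin(2*w)/2 - exp(-2*w)*cos(2*w)/2).

-exp(-2*w)*sin(2*w)/4 - exp(-2*w)*cos(2*w)/4 + C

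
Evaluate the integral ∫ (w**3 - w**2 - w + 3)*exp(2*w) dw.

Use integration by parts with u = w**3 - w**2 - w + 3, dv = exp(2*w) dw, so v = exp(2*w)/2.
Apply parts 3 times (tabular method): alternate signs, differentiate u down to 0, integrate dv up.

(4*w**3 - 10*w**2 + 6*w + 9)*exp(2*w)/8 + C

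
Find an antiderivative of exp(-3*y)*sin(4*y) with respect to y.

Let I denote the integral. Integrate by parts with u = sin(4*y), dv = exp(-3*y) dy, so v = -exp(-3*y)/3: I = -exp(-3*y)*sin(4*y)/3 + (4/3)·∫ exp(-3*y)*cos(4*y) dy.
Apply parts again with u = cos(4*y), dv = exp(-3*y) dy: ∫ exp(-3*y)*cos(4*y) dy = -exp(-3*y)*cos(4*y)/3 − (4/3)·I. Substituting back brings back I: I = -exp(-3*y)*sin(4*y)/3 - 4*exp(-3*y)*cos(4*y)/9 − (16/9)·I.
Solving for I: (1 + 16/9)·I equals the remaining terms, so I = (9/25)·(-exp(-3*y)*sin(4*y)/3 - 4*exp(-3*y)*cos(4*y)/9).

-3*exp(-3*y)*sin(4*y)/25 - 4*exp(-3*y)*cos(4*y)/25 + C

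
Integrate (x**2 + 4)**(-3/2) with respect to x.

x/(4*sqrt(x**2 + 4)) + C

Substitute x = 2·tan(θ), so dx = 2·sec(θ)^2 dθ and the radical becomes sqrt(x**2 + 4) = 2·sec(θ) by the Pythagorean identity.
Integrate the resulting trig expression in θ, then back-substitute tan(θ) = x/2, sec(θ) = sqrt(x**2 + 4)/2 (absorbing any constant into C).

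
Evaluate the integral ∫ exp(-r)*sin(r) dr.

Let I denote the integral. Integrate by parts with u = sin(r), dv = exp(-r) dr, so v = -exp(-r): I = -exp(-r)*sin(r) + ∫ exp(-r)*cos(r) dr.
Apply parts again with u = cos(r), dv = exp(-r) dr: ∫ exp(-r)*cos(r) dr = -exp(-r)*cos(r) − I. Substituting back brings back I: I = -exp(-r)*sin(r) - exp(-r)*cos(r) − I.
Solving for I: (1 + 1)·I equals the remaining terms, so I = (1/2)·(-exp(-r)*sin(r) - exp(-r)*cos(r)).

-exp(-r)*sin(r)/2 - exp(-r)*cos(r)/2 + C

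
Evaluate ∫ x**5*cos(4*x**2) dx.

x**4*sin(4*x**2)/8 + x**2*cos(4*x**2)/16 - sin(4*x**2)/64 + C

Let u = x², du = 2x dx; rewrite as (1/2)∫ u^2·cos(4u) du.
Now integrate by parts 2 times.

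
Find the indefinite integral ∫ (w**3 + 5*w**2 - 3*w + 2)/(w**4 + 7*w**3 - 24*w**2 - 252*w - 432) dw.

19*log(w - 6)/54 - 29*log(w + 3)/27 + 3*log(w + 4)/2 + 2*log(w + 6)/9 + C

Factor the denominator: (w - 6)*(w + 3)*(w + 4)*(w + 6).
Partial-fraction decomposition: 2/(9*(w + 6)) + 3/(2*(w + 4)) - 29/(27*(w + 3)) + 19/(54*(w - 6)).
Integrate each term: A/(w−a) contributes A·log|w−a|.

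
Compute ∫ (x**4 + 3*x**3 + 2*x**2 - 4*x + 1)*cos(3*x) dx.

Use integration by parts with u = x**4 + 3*x**3 + 2*x**2 - 4*x + 1, dv = cos(3*x) dx, so v = sin(3*x)/3.
Apply parts 4 times (tabular method): alternate signs, differentiate u down to 0, integrate dv up.

x**4*sin(3*x)/3 + x**3*sin(3*x) + 4*x**3*cos(3*x)/9 + 2*x**2*sin(3*x)/9 + x**2*cos(3*x) - 2*x*sin(3*x) + 4*x*cos(3*x)/27 + 23*sin(3*x)/81 - 2*cos(3*x)/3 + C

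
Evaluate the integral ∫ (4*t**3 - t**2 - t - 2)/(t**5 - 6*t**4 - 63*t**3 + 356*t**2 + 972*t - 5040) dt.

Factor the denominator: (t - 7)*(t - 6)*(t - 4)*(t + 5)*(t + 6).
Partial-fraction decomposition: -112/(195*(t + 6)) + 29/(66*(t + 5)) + 13/(30*(t - 4)) - 205/(66*(t - 6)) + 73/(26*(t - 7)).
Integrate each term: A/(t−a) contributes A·log|t−a|.

73*log(t - 7)/26 - 205*log(t - 6)/66 + 13*log(t - 4)/30 + 29*log(t + 5)/66 - 112*log(t + 6)/195 + C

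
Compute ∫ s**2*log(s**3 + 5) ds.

Let u = s**3 + 5, so du = (3*s**2) ds.
The integral becomes (1/3)·∫ log(u) du; integrate by parts with u′=log(u), dv′=du.

s**3*log(s**3 + 5)/3 - s**3/3 + 5*log(s**3 + 5)/3 + C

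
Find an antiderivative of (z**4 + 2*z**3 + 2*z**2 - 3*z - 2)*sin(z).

-z**4*cos(z) + 4*z**3*sin(z) - 2*z**3*cos(z) + 6*z**2*sin(z) + 10*z**2*cos(z) - 20*z*sin(z) + 15*z*cos(z) - 15*sin(z) - 18*cos(z) + C

Use integration by parts with u = z**4 + 2*z**3 + 2*z**2 - 3*z - 2, dv = sin(z) dz, so v = -cos(z).
Apply parts 4 times (tabular method): alternate signs, differentiate u down to 0, integrate dv up.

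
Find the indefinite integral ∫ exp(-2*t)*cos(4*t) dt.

Let I denote the integral. Integrate by parts with u = cos(4*t), dv = exp(-2*t) dt, so v = -exp(-2*t)/2: I = -exp(-2*t)*cos(4*t)/2 − 2·∫ exp(-2*t)*sin(4*t) dt.
Apply parts again with u = sin(4*t), dv = exp(-2*t) dt: ∫ exp(-2*t)*sin(4*t) dt = -exp(-2*t)*sin(4*t)/2 + 2·I. Substituting back brings back I: I = exp(-2*t)*sin(4*t) - exp(-2*t)*cos(4*t)/2 − 4·I.
Solving for I: (1 + 4)·I equals the remaining terms, so I = (1/5)·(exp(-2*t)*sin(4*t) - exp(-2*t)*cos(4*t)/2).

exp(-2*t)*sin(4*t)/5 - exp(-2*t)*cos(4*t)/10 + C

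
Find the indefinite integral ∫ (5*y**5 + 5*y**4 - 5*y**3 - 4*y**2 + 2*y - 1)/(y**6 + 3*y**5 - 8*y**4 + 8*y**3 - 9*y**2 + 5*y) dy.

-log(y)/5 + 59*log(y - 1)/36 + 461*log(y + 5)/180 + log(y**2 + 1)/2 + atan(y) - 1/(6*y - 6) + C

Factor the denominator: y*(y - 1)**2*(y + 5)*(y**2 + 1).
Partial-fraction decomposition: (y + 1)/(y**2 + 1) + 461/(180*(y + 5)) + 59/(36*(y - 1)) + 1/(6*(y - 1)**2) - 1/(5*y).
Integrate each term; A/(y−a) gives A·log|y−a|; the (By+D)/(y²+p²) term gives a log and an atan.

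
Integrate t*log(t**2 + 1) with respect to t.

Let u = t**2 + 1, so du = (2*t) dt.
The integral becomes (1/2)·∫ log(u) du; integrate by parts with u′=log(u), dv′=du.

t**2*log(t**2 + 1)/2 - t**2/2 + log(t**2 + 1)/2 + C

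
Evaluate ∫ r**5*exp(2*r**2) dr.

(2*r**4 - 2*r**2 + 1)*exp(2*r**2)/8 + C

Let u = r², du = 2r dr; rewrite as (1/2)∫ u^2·exp(2u) du.
Now integrate by parts 2 times.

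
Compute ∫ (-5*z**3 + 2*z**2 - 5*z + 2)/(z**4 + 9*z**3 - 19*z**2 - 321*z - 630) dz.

Factor the denominator: (z - 6)*(z + 3)*(z + 5)*(z + 7).
Partial-fraction decomposition: -925/(52*(z + 7)) + 351/(22*(z + 5)) - 85/(36*(z + 3)) - 1036/(1287*(z - 6)).
Integrate each term: A/(z−a) contributes A·log|z−a|.

-1036*log(z - 6)/1287 - 85*log(z + 3)/36 + 351*log(z + 5)/22 - 925*log(z + 7)/52 + C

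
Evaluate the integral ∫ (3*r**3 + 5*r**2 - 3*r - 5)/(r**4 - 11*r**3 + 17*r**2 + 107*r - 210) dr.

Factor the denominator: (r - 7)*(r - 5)*(r - 2)*(r + 3).
Partial-fraction decomposition: 2/(25*(r + 3)) + 11/(25*(r - 2)) - 10/(r - 5) + 312/(25*(r - 7)).
Integrate each term: A/(r−a) contributes A·log|r−a|.

312*log(r - 7)/25 - 10*log(r - 5) + 11*log(r - 2)/25 + 2*log(r + 3)/25 + C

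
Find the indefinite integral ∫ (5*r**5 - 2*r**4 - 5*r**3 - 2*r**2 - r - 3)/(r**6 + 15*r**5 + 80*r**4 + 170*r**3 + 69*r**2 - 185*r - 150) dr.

Factor the denominator: (r - 1)*(r + 1)*(r + 2)*(r + 3)*(r + 5)**2.
Partial-fraction decomposition: -8207/(288*(r + 5)) - 8149/(72*(r + 5)**2) + 315/(8*(r + 3)) - 161/(27*(r + 2)) + 3/(32*(r + 1)) - 1/(108*(r - 1)).
Integrate each term; A/(r−a) gives A·log|r−a|; A/(r−a)² gives −A/(r−a).

-log(r - 1)/108 + 3*log(r + 1)/32 - 161*log(r + 2)/27 + 315*log(r + 3)/8 - 8207*log(r + 5)/288 + 8149/(72*r + 360) + C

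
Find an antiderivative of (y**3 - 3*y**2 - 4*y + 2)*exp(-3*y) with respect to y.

Use integration by parts with u = y**3 - 3*y**2 - 4*y + 2, dv = exp(-3*y) dy, so v = -exp(-3*y)/3.
Apply parts 3 times (tabular method): alternate signs, differentiate u down to 0, integrate dv up.

(-9*y**3 + 18*y**2 + 48*y - 2)*exp(-3*y)/27 + C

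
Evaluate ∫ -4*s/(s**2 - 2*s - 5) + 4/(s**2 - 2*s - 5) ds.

Let u = s**2 - 2*s - 5, so du = (2*s - 2) ds.
Rewriting, the integral becomes -2·∫ 1/u du = -2·log(u).
Substituting back, u = s**2 - 2*s - 5.

-2*log(s**2 - 2*s - 5) + C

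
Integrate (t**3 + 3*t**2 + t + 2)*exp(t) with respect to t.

(t**3 + t + 1)*exp(t) + C

Use integration by parts with u = t**3 + 3*t**2 + t + 2, dv = exp(t) dt, so v = exp(t).
Apply parts 3 times (tabular method): alternate signs, differentiate u down to 0, integrate dv up.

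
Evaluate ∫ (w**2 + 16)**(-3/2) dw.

Substitute w = 4·tan(θ), so dw = 4·sec(θ)^2 dθ and the radical becomes sqrt(w**2 + 16) = 4·sec(θ) by the Pythagorean identity.
Integrate the resulting trig expression in θ, then back-substitute tan(θ) = w/4, sec(θ) = sqrt(w**2 + 16)/4 (absorbing any constant into C).

w/(16*sqrt(w**2 + 16)) + C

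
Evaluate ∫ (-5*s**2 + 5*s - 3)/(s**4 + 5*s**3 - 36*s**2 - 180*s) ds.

log(s)/60 - 17*log(s - 6)/88 - 153*log(s + 5)/55 + 71*log(s + 6)/24 + C

Factor the denominator: s*(s - 6)*(s + 5)*(s + 6).
Partial-fraction decomposition: 71/(24*(s + 6)) - 153/(55*(s + 5)) - 17/(88*(s - 6)) + 1/(60*s).
Integrate each term: A/(s−a) contributes A·log|s−a|.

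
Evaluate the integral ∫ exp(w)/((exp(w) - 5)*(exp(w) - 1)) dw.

Let u = e^w, du = e^w dw.
The integral becomes ∫ du/((u-5)(u-1)); decompose into partial fractions.

log(exp(w) - 5)/4 - log(exp(w) - 1)/4 + C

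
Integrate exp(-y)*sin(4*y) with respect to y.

Let I denote the integral. Integrate by parts with u = sin(4*y), dv = exp(-y) dy, so v = -exp(-y): I = -exp(-y)*sin(4*y) + 4·∫ exp(-y)*cos(4*y) dy.
Apply parts again with u = cos(4*y), dv = exp(-y) dy: ∫ exp(-y)*cos(4*y) dy = -exp(-y)*cos(4*y) − 4·I. Substituting back brings back I: I = -exp(-y)*sin(4*y) - 4*exp(-y)*cos(4*y) − 16·I.
Solving for I: (1 + 16)·I equals the remaining terms, so I = (1/17)·(-exp(-y)*sin(4*y) - 4*exp(-y)*cos(4*y)).

-exp(-y)*sin(4*y)/17 - 4*exp(-y)*cos(4*y)/17 + C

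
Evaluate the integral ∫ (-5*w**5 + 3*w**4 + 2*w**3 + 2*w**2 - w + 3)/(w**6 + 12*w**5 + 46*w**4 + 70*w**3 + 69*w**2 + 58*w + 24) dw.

-76*log(w + 1)/75 + 1933*log(w + 4)/102 - 42417*log(w + 6)/1850 - 3*log(w**2 + 1)/629 - 112*atan(w)/629 - 2/(5*w + 5) + C

Factor the denominator: (w + 1)**2*(w + 4)*(w + 6)*(w**2 + 1).
Partial-fraction decomposition: -2*(3*w + 56)/(629*(w**2 + 1)) - 42417/(1850*(w + 6)) + 1933/(102*(w + 4)) - 76/(75*(w + 1)) + 2/(5*(w + 1)**2).
Integrate each term; A/(w−a) gives A·log|w−a|; the (Bw+D)/(w²+p²) term gives a log and an atan.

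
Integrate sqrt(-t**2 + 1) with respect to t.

t*sqrt(-t**2 + 1)/2 + asin(t)/2 + C

Substitute t = sin(θ), so dt = cos(θ) dθ and the radical becomes sqrt(-t**2 + 1) = cos(θ) by the Pythagorean identity.
Integrate the resulting trig expression in θ, then back-substitute θ = asin(t), sin(θ) = t, cos(θ) = sqrt(-t**2 + 1) (absorbing any constant into C).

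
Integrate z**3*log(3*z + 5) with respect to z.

z**4*log(3*z + 5)/4 - z**4/16 + 5*z**3/36 - 25*z**2/72 + 125*z/108 - 625*log(3*z + 5)/324 + C

Use integration by parts with u = log(3*z + 5), dv = z**3 dz.
Then du = 3/(3*z + 5) dz and v = z**4/4.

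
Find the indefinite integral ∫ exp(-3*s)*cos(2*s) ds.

Let I denote the integral. Integrate by parts with u = cos(2*s), dv = exp(-3*s) ds, so v = -exp(-3*s)/3: I = -exp(-3*s)*cos(2*s)/3 − (2/3)·∫ exp(-3*s)*sin(2*s) ds.
Apply parts again with u = sin(2*s), dv = exp(-3*s) ds: ∫ exp(-3*s)*sin(2*s) ds = -exp(-3*s)*sin(2*s)/3 + (2/3)·I. Substituting back brings back I: I = 2*exp(-3*s)*sin(2*s)/9 - exp(-3*s)*cos(2*s)/3 − (4/9)·I.
Solving for I: (1 + 4/9)·I equals the remaining terms, so I = (9/13)·(2*exp(-3*s)*sin(2*s)/9 - exp(-3*s)*cos(2*s)/3).

2*exp(-3*s)*sin(2*s)/13 - 3*exp(-3*s)*cos(2*s)/13 + C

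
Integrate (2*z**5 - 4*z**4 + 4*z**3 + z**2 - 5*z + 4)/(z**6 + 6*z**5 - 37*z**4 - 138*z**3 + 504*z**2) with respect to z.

-41*log(z)/5292 + 8*log(z - 4)/11 - 134*log(z - 3)/405 - 2153*log(z + 6)/324 + 22251*log(z + 7)/2695 - 1/(126*z) + C

Factor the denominator: z**2*(z - 4)*(z - 3)*(z + 6)*(z + 7).
Partial-fraction decomposition: 22251/(2695*(z + 7)) - 2153/(324*(z + 6)) - 134/(405*(z - 3)) + 8/(11*(z - 4)) - 41/(5292*z) + 1/(126*z**2).
Integrate each term; A/(z−a) gives A·log|z−a|; A/(z−a)² gives −A/(z−a).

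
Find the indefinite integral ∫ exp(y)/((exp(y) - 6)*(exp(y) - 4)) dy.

log(exp(y) - 6)/2 - log(exp(y) - 4)/2 + C

Let u = e^y, du = e^y dy.
The integral becomes ∫ du/((u-4)(u-6)); decompose into partial fractions.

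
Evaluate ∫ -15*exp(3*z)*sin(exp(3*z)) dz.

5*cos(exp(3*z)) + C

Let u = exp(3*z), so du = (3*exp(3*z)) dz.
Rewriting, the integral becomes -5·∫ sin(u) du = -5·-cos(u).
Substituting back, u = exp(3*z).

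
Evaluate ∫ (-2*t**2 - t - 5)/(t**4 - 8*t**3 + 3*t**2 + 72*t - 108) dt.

-83*log(t - 6)/108 + 13*log(t - 3)/9 - 3*log(t - 2)/4 + 2*log(t + 3)/27 + C

Factor the denominator: (t - 6)*(t - 3)*(t - 2)*(t + 3).
Partial-fraction decomposition: 2/(27*(t + 3)) - 3/(4*(t - 2)) + 13/(9*(t - 3)) - 83/(108*(t - 6)).
Integrate each term: A/(t−a) contributes A·log|t−a|.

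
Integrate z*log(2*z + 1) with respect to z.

Use integration by parts with u = log(2*z + 1), dv = z dz.
Then du = 2/(2*z + 1) dz and v = z**2/2.

z**2*log(2*z + 1)/2 - z**2/4 + z/4 - log(2*z + 1)/8 + C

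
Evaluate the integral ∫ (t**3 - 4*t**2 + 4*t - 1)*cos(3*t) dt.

t**3*sin(3*t)/3 - 4*t**2*sin(3*t)/3 + t**2*cos(3*t)/3 + 10*t*sin(3*t)/9 - 8*t*cos(3*t)/9 - sin(3*t)/27 + 10*cos(3*t)/27 + C

Use integration by parts with u = t**3 - 4*t**2 + 4*t - 1, dv = cos(3*t) dt, so v = sin(3*t)/3.
Apply parts 3 times (tabular method): alternate signs, differentiate u down to 0, integrate dv up.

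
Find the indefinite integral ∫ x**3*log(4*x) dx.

x**4*(log(x) + 2*log(2))/4 - x**4/16 + C

Use integration by parts with u = log(4*x), dv = x**3 dx.
Then du = 1/x dx and v = x**4/4.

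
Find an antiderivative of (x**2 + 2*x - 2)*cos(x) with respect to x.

Use integration by parts with u = x**2 + 2*x - 2, dv = cos(x) dx, so v = sin(x).
Apply parts 2 times (tabular method): alternate signs, differentiate u down to 0, integrate dv up.

x**2*sin(x) + 2*x*sin(x) + 2*x*cos(x) - 4*sin(x) + 2*cos(x) + C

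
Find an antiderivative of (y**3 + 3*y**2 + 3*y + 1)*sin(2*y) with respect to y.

-y**3*cos(2*y)/2 + 3*y**2*sin(2*y)/4 - 3*y**2*cos(2*y)/2 + 3*y*sin(2*y)/2 - 3*y*cos(2*y)/4 + 3*sin(2*y)/8 + cos(2*y)/4 + C

Use integration by parts with u = y**3 + 3*y**2 + 3*y + 1, dv = sin(2*y) dy, so v = -cos(2*y)/2.
Apply parts 3 times (tabular method): alternate signs, differentiate u down to 0, integrate dv up.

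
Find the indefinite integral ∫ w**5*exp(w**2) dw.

Let u = w², du = 2w dw; rewrite as (1/2)∫ u^2·exp(1u) du.
Now integrate by parts 2 times.

(w**4 - 2*w**2 + 2)*exp(w**2)/2 + C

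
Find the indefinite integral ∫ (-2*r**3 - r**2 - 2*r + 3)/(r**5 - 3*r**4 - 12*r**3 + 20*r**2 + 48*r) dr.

log(r)/16 - 149*log(r - 4)/144 + 22*log(r - 3)/25 + 83*log(r + 2)/900 + 19/(60*r + 120) + C

Factor the denominator: r*(r - 4)*(r - 3)*(r + 2)**2.
Partial-fraction decomposition: 83/(900*(r + 2)) - 19/(60*(r + 2)**2) + 22/(25*(r - 3)) - 149/(144*(r - 4)) + 1/(16*r).
Integrate each term; A/(r−a) gives A·log|r−a|; A/(r−a)² gives −A/(r−a).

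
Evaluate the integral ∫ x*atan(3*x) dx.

x**2*atan(3*x)/2 - x/6 + atan(3*x)/18 + C

Use integration by parts with u = arctan(3*x), dv = x dx.
Then du = 3/(9*x**2 + 1) dx.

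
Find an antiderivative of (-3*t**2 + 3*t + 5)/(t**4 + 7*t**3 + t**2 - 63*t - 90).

-13*log(t - 3)/240 + 13*log(t + 2)/15 - 31*log(t + 3)/12 + 85*log(t + 5)/48 + C

Factor the denominator: (t - 3)*(t + 2)*(t + 3)*(t + 5).
Partial-fraction decomposition: 85/(48*(t + 5)) - 31/(12*(t + 3)) + 13/(15*(t + 2)) - 13/(240*(t - 3)).
Integrate each term: A/(t−a) contributes A·log|t−a|.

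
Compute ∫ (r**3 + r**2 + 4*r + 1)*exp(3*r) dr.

(3*r**3 + 12*r - 1)*exp(3*r)/9 + C

Use integration by parts with u = r**3 + r**2 + 4*r + 1, dv = exp(3*r) dr, so v = exp(3*r)/3.
Apply parts 3 times (tabular method): alternate signs, differentiate u down to 0, integrate dv up.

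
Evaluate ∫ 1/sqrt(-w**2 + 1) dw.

Substitute w = sin(θ), so dw = cos(θ) dθ and the radical becomes sqrt(-w**2 + 1) = cos(θ) by the Pythagorean identity.
Integrate the resulting trig expression in θ, then back-substitute θ = asin(w), sin(θ) = w, cos(θ) = sqrt(-w**2 + 1) (absorbing any constant into C).

asin(w) + C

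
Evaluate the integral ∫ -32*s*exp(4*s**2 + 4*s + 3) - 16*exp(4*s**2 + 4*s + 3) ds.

Let u = 4*s**2 + 4*s + 3, so du = (8*s + 4) ds.
Rewriting, the integral becomes -4·∫ e^u du = -4·e^u.
Substituting back, u = 4*s**2 + 4*s + 3.

-4*exp(4*s**2 + 4*s + 3) + C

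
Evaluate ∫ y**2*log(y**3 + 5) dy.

Let u = y**3 + 5, so du = (3*y**2) dy.
The integral becomes (1/3)·∫ log(u) du; integrate by parts with u′=log(u), dv′=du.

y**3*log(y**3 + 5)/3 - y**3/3 + 5*log(y**3 + 5)/3 + C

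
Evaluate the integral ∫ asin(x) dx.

Use integration by parts with u = arcsin(x), dv = dx.
Then du = 1/sqrt(-x**2 + 1) dx.

x*asin(x) + sqrt(-x**2 + 1) + C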